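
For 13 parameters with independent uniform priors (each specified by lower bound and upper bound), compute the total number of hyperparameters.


A uniform prior has 2 hyperparameters per parameter.
Total = 13 * 2 = 26

26


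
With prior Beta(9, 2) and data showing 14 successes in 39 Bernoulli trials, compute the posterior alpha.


Conjugate update: alpha_posterior = alpha_prior + k
= 9 + 14 = 23

23


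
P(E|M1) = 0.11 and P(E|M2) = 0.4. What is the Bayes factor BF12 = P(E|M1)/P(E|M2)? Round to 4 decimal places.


Bayes factor BF12 = P(E|M1) / P(E|M2)
= 0.11 / 0.4
= 0.275

0.275


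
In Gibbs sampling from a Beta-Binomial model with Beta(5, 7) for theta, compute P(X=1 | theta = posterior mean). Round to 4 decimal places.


Posterior mean = alpha/(alpha+beta) = 5/12 = 0.4167
P(X=1|theta=mean) = theta = 0.4167

0.4167


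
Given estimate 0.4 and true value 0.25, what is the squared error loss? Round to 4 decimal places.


Squared error = (estimate - true)^2
Difference = 0.15
Loss = 0.15^2 = 0.0225

0.0225


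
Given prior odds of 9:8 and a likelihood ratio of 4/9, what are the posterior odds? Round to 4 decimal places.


Posterior odds = prior odds * LR
Prior odds = 9/8 = 1.125
LR = 4/9 = 0.4444
Posterior odds = 1.125 * 0.4444 = 0.5

0.5


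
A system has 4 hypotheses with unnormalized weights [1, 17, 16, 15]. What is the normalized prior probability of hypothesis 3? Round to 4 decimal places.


The normalized prior is the weight divided by the total.
Total weight = 49
P(H3) = 16 / 49 = 0.3265

0.3265


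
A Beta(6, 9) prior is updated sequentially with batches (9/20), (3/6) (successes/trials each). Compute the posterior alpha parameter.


Sequential conjugate updating is equivalent to a single batch update.
Total successes across all batches = 12
alpha_posterior = alpha_prior + total_successes = 6 + 12
= 18

18


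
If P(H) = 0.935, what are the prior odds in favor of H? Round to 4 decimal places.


Prior odds = P(H) / (1 - P(H))
= 0.935 / 0.065
= 14.3846

14.3846


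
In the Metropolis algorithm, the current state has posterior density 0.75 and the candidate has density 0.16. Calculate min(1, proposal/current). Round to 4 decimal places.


Ratio = 0.16/0.75 = 0.2133
Acceptance probability = min(1, 0.2133)
= 0.2133

0.2133


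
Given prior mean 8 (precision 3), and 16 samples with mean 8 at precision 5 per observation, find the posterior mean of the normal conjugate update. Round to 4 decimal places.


The posterior mean is a precision-weighted average of prior and data.
Post. prec. = 3 + 80 = 83
Post. mean = (24 + 640)/83 = 664/83 = 8.0

8.0


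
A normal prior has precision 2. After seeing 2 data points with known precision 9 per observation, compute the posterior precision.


In the conjugate normal model, precisions add:
tau_posterior = tau_prior + n * tau_data
= 2 + 2*9 = 20

20


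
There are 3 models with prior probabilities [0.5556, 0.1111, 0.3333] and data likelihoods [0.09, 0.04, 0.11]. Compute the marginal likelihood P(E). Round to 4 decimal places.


P(E) = sum over models of P(M_i) * P(E|M_i)
= 0.5556*0.09 + 0.1111*0.04 + 0.3333*0.11
= 0.0911

0.0911


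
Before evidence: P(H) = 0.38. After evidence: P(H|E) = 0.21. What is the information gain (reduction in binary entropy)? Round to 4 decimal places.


Prior entropy = 0.958
Posterior entropy = 0.7415
Information gain = 0.958 - 0.7415 = 0.2166

0.2166


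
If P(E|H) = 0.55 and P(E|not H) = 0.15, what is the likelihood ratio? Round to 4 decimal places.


Likelihood ratio = P(E|H) / P(E|not H)
= 0.55 / 0.15
= 3.6667

3.6667


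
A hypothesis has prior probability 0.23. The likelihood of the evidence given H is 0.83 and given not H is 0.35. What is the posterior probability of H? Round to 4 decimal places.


Using Bayes' theorem:
P(E) = 0.23 * 0.83 + 0.77 * 0.35
P(E) = 0.4604
P(H|E) = (0.23 * 0.83) / 0.4604 = 0.4146

0.4146


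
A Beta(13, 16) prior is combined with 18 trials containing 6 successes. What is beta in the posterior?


In conjugate updating:
beta_posterior = beta_prior + (n - k)
= 16 + (18 - 6)
= 16 + 12 = 28

28


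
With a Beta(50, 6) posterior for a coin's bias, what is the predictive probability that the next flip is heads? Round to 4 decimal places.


The predictive probability equals the posterior mean.
P(next = heads) = alpha / (alpha + beta)
= 50 / 56 = 0.8929

0.8929


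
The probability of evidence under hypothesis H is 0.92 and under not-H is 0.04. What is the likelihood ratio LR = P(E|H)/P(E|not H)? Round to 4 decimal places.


LR = 0.92 / 0.04
= 23.0

23.0


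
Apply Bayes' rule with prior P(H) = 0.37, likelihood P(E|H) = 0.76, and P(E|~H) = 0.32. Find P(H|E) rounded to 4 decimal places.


Step 1: Compute marginal P(E) = P(E|H)P(H) + P(E|~H)P(~H)
= 0.76*0.37 + 0.32*0.63 = 0.4828
Step 2: P(H|E) = P(E|H)P(H)/P(E) = 0.2812/0.4828
= 0.5824

0.5824


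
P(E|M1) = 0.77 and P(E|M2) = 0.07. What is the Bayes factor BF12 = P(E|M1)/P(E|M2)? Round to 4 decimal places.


Bayes factor BF12 = P(E|M1) / P(E|M2)
= 0.77 / 0.07
= 11.0

11.0


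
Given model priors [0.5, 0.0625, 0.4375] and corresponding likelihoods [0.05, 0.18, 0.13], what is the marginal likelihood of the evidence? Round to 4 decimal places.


P(E) = sum_i P(M_i) P(E|M_i)
= 0.025 + 0.0112 + 0.0569
= 0.0931

0.0931


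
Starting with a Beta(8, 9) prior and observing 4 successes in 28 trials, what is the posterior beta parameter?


Posterior beta = prior beta + failures
Failures = 28 - 4 = 24
beta_post = 9 + 24 = 33

33


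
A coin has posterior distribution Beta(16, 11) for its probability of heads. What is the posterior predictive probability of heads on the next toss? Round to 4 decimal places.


Posterior predictive = E[theta] = alpha/(alpha+beta)
= 16/27
= 0.5926

0.5926


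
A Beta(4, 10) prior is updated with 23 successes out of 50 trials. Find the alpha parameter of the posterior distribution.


In the Beta-Binomial conjugate update:
alpha_post = alpha_prior + successes
= 4 + 23
= 27

27


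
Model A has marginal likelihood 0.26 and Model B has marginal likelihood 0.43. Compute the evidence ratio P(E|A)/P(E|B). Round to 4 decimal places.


Evidence ratio = P(E|A) / P(E|B)
= 0.26 / 0.43
= 0.6047

0.6047


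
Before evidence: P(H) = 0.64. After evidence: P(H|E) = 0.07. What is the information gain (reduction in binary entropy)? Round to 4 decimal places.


Prior entropy = 0.9427
Posterior entropy = 0.3659
Information gain = 0.9427 - 0.3659 = 0.5768

0.5768


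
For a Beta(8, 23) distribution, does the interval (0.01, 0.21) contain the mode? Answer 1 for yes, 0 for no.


Mode of Beta(a,b) = (a-1)/(a+b-2)
= (8-1)/(8+23-2) = 0.2414
Check: 0.01 <= 0.2414 <= 0.21?
Result: 0

0


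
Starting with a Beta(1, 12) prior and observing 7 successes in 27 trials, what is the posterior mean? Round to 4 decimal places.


Posterior parameters: alpha = 1 + 7 = 8
beta = 12 + 20 = 32
Posterior mean = alpha / (alpha + beta) = 8 / 40
= 0.2

0.2


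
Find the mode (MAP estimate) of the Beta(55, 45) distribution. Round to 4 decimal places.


For Beta(a,b) with a,b > 1:
Mode = (a-1)/(a+b-2) = (55-1)/(100-2)
= 54/98 = 0.551

0.551


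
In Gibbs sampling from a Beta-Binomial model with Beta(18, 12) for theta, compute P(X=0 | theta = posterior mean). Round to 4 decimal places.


Posterior mean = alpha/(alpha+beta) = 18/30 = 0.6
P(X=0|theta=mean) = 1 - theta = 0.4

0.4


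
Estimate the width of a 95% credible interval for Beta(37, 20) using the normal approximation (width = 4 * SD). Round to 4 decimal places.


For Beta(a,b): Var = ab/((a+b)^2(a+b+1))
Var = 0.0039, SD = 0.0627
Approximate 95% CI width = 4 * 0.0627 = 0.2507

0.2507


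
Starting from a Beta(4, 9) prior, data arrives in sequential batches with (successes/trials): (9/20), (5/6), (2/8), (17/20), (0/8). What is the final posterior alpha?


In sequential Bayesian updating, we sum all successes.
Total successes = 33
Final alpha = 4 + 33 = 37

37


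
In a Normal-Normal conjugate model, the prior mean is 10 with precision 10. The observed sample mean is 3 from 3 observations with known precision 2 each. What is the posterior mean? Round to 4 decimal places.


Posterior precision = tau0 + n*tau = 10 + 3*2 = 16
Posterior mean = (tau0*mu0 + n*tau*xbar) / posterior_precision
= (10*10 + 3*2*3) / 16
= 118 / 16 = 7.375

7.375


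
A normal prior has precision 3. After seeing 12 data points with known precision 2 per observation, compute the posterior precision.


In the conjugate normal model, precisions add:
tau_posterior = tau_prior + n * tau_data
= 3 + 12*2 = 27

27


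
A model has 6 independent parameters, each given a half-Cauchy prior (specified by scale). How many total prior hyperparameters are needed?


Each half-Cauchy prior needs 1 hyperparameter (scale).
Total = 1 * 6 = 6

6


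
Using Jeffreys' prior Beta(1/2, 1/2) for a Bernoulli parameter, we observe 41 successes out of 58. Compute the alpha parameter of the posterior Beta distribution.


Conjugate update: Beta(0.5 + k, 0.5 + n - k).
k = 41, n - k = 17
Posterior alpha = 0.5 + k = 0.5 + 41 = 41.5

41.5


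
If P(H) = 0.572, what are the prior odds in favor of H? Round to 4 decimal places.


Prior odds = P(H) / (1 - P(H))
= 0.572 / 0.428
= 1.3364

1.3364


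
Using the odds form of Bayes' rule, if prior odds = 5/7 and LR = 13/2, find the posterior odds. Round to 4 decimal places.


Bayes' rule in odds form: posterior odds = prior odds * LR
= (5 * 13) / (7 * 2)
= 65/14 = 4.6429

4.6429


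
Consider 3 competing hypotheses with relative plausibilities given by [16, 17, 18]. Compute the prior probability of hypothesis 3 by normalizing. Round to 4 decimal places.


Sum of weights = 16 + 17 + 18 = 51
Normalized prior for H3 = 18 / 51
= 0.3529

0.3529


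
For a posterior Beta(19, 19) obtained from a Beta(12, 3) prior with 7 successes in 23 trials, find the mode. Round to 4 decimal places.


Mode = (alpha - 1) / (alpha + beta - 2)
= 18 / 36
= 0.5

0.5


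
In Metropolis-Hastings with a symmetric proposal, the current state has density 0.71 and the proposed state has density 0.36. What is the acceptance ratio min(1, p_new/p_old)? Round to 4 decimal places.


Ratio = p_new / p_old = 0.36 / 0.71 = 0.507
Acceptance = min(1, 0.507) = 0.507

0.507


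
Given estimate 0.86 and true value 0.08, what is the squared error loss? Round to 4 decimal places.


Squared error = (estimate - true)^2
Difference = 0.78
Loss = 0.78^2 = 0.6084

0.6084


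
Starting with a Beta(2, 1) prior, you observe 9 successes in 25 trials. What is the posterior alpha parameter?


For a Beta-Binomial conjugate model:
Posterior alpha = prior alpha + number of successes
= 2 + 9 = 11

11


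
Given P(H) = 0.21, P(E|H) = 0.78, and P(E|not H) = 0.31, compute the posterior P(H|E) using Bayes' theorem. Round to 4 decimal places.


By Bayes' theorem: P(H|E) = P(E|H)*P(H) / P(E)
P(E) = P(E|H)*P(H) + P(E|not H)*P(not H)
P(E) = 0.78*0.21 + 0.31*0.79 = 0.4087
P(H|E) = 0.78*0.21 / 0.4087 = 0.4008

0.4008


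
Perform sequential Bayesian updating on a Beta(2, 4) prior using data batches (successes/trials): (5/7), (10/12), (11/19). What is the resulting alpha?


Accumulate successes: 26
Posterior alpha = prior alpha + sum of successes
= 2 + 26 = 28

28


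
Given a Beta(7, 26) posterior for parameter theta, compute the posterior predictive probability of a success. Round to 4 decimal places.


For a Beta-Bernoulli model, the predictive probability is the mean:
P(success) = 7/(7+26) = 7/33 = 0.2121

0.2121


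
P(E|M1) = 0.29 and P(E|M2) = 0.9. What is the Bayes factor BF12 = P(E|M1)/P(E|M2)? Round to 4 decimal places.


Bayes factor BF12 = P(E|M1) / P(E|M2)
= 0.29 / 0.9
= 0.3222

0.3222


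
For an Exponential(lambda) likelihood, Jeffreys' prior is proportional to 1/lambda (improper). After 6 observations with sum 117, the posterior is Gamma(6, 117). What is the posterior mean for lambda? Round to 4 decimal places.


Posterior = Gamma(n, sum_x) = Gamma(6, 117)
Posterior mean = shape/rate = 6/117
= 0.0513

0.0513


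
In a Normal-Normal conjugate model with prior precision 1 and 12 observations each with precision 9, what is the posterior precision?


Posterior precision = prior precision + n * observation precision
= 1 + 12 * 9
= 1 + 108 = 109

109


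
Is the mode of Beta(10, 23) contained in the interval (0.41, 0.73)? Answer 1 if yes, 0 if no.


Mode = (a-1)/(a+b-2) = 9/31 = 0.2903
Interval: (0.41, 0.73)
Contains mode? 0

0


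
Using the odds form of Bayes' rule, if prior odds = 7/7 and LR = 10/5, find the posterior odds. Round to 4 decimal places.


Bayes' rule in odds form: posterior odds = prior odds * LR
= (7 * 10) / (7 * 5)
= 70/35 = 2.0

2.0


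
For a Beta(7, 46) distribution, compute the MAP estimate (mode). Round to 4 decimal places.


MAP = mode = (a-1)/(a+b-2)
= (7-1)/(7+46-2)
= 6/51 = 0.1176

0.1176


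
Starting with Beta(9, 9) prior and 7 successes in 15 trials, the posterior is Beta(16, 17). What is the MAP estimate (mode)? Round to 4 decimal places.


The mode of Beta(a, b) when a > 1 and b > 1 is (a-1)/(a+b-2)
= (16 - 1) / (16 + 17 - 2)
= 15 / 31
= 0.4839

0.4839


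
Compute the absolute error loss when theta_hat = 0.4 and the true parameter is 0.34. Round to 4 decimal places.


L = |theta_hat - theta_true|
= |0.4 - 0.34| = 0.06

0.06


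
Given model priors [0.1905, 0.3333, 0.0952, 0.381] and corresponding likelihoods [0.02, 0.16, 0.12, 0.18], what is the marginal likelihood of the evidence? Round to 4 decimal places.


P(E) = sum_i P(M_i) P(E|M_i)
= 0.0038 + 0.0533 + 0.0114 + 0.0686
= 0.1371

0.1371


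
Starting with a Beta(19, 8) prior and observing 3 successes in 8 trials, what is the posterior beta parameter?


Posterior beta = prior beta + failures
Failures = 8 - 3 = 5
beta_post = 8 + 5 = 13

13


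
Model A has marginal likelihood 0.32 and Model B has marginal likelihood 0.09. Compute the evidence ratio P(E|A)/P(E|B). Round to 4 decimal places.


Evidence ratio = P(E|A) / P(E|B)
= 0.32 / 0.09
= 3.5556

3.5556


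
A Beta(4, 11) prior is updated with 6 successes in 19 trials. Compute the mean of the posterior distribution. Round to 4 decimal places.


After update: Beta(10, 24)
Mean = 10 / (10 + 24) = 10 / 34
= 0.2941

0.2941


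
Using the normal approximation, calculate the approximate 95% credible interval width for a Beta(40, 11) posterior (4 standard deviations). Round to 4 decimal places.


Var(Beta) = 40*11/(51^2 * 52) = 0.0033
SD = 0.057
Width ~ 4*SD = 0.2281

0.2281


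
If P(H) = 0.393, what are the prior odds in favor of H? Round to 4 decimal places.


Prior odds = P(H) / (1 - P(H))
= 0.393 / 0.607
= 0.6474

0.6474


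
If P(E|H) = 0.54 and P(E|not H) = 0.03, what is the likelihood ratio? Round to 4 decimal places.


Likelihood ratio = P(E|H) / P(E|not H)
= 0.54 / 0.03
= 18.0

18.0


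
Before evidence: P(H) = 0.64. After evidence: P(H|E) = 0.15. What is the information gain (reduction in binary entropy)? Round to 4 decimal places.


Prior entropy = 0.9427
Posterior entropy = 0.6098
Information gain = 0.9427 - 0.6098 = 0.3328

0.3328


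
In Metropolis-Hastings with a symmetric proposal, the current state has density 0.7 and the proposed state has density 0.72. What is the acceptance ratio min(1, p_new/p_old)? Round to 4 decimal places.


Ratio = p_new / p_old = 0.72 / 0.7 = 1.0286
Acceptance = min(1, 1.0286) = 1.0

1.0


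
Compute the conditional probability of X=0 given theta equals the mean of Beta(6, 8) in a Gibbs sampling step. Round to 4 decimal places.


Mean of Beta(6, 8) = 0.4286
P(X=0 | theta=0.4286) = 0.5714

0.5714


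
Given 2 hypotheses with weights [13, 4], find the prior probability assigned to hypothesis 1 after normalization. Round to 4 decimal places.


To normalize, divide each weight by the sum of all weights.
Sum = 17
Prior(H1) = 13/17 = 0.7647

0.7647


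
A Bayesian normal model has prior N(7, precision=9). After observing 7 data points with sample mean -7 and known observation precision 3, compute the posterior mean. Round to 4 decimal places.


Posterior mean = (prior_precision * prior_mean + n * data_precision * data_mean) / (prior_precision + n * data_precision)
Numerator = 9*7 + 7*3*-7 = -84
Denominator = 9 + 7*3 = 30
Posterior mean = -2.8

-2.8


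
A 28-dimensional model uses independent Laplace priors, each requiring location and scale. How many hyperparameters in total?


Per parameter: 2 (location and scale).
Total = 28 * 2 = 56

56


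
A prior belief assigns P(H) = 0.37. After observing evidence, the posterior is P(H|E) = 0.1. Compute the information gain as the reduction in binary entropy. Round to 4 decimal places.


H(prior) = -0.37*log2(0.37) - 0.63*log2(0.63)
= 0.9507
H(post) = -0.1*log2(0.1) - 0.9*log2(0.9)
= 0.469
IG = 0.9507 - 0.469 = 0.4817

0.4817


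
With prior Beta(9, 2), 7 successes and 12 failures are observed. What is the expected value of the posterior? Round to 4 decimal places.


Posterior = Beta(16, 14)
E[theta] = alpha/(alpha+beta)
= 16/30 = 0.5333

0.5333


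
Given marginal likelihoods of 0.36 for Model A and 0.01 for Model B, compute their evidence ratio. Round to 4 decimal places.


Ratio = ML(A) / ML(B) = 0.36/0.01
= 36.0

36.0


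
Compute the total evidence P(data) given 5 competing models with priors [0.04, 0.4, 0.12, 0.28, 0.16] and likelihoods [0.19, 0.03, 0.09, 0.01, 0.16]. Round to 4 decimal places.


Marginal likelihood = sum P(model_i) * P(data|model_i)
Model 1: 0.04 * 0.19 = 0.0076
Model 2: 0.4 * 0.03 = 0.012
Model 3: 0.12 * 0.09 = 0.0108
Model 4: 0.28 * 0.01 = 0.0028
Model 5: 0.16 * 0.16 = 0.0256
Total = 0.0588

0.0588


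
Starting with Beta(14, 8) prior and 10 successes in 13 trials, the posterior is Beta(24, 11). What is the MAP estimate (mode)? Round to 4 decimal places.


The mode of Beta(a, b) when a > 1 and b > 1 is (a-1)/(a+b-2)
= (24 - 1) / (24 + 11 - 2)
= 23 / 33
= 0.697

0.697


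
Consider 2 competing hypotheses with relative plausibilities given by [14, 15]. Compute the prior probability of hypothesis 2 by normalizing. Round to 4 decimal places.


Sum of weights = 14 + 15 = 29
Normalized prior for H2 = 15 / 29
= 0.5172

0.5172


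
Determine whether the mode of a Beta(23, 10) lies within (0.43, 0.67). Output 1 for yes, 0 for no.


First find the mode: (a-1)/(a+b-2) = 0.7097
Is 0.7097 in (0.43, 0.67)? 0

0


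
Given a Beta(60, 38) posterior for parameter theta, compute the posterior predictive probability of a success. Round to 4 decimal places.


For a Beta-Bernoulli model, the predictive probability is the mean:
P(success) = 60/(60+38) = 60/98 = 0.6122

0.6122


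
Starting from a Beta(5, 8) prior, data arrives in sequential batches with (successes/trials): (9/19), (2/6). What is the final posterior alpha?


In sequential Bayesian updating, we sum all successes.
Total successes = 11
Final alpha = 5 + 11 = 16

16


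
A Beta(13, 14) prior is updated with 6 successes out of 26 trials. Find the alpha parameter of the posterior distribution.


In the Beta-Binomial conjugate update:
alpha_post = alpha_prior + successes
= 13 + 6
= 19

19


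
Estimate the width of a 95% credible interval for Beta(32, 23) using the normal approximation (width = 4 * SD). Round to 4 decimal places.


For Beta(a,b): Var = ab/((a+b)^2(a+b+1))
Var = 0.0043, SD = 0.0659
Approximate 95% CI width = 4 * 0.0659 = 0.2637

0.2637


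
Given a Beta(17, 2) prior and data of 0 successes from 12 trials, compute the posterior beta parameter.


Number of failures = 12 - 0 = 12
Posterior beta = 2 + 12 = 14

14


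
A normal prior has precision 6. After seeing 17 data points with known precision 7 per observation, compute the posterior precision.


In the conjugate normal model, precisions add:
tau_posterior = tau_prior + n * tau_data
= 6 + 17*7 = 125

125


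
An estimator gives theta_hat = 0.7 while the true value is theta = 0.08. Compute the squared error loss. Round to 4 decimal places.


The squared error loss is (theta_hat - theta)^2
= (0.7 - 0.08)^2
= (0.62)^2 = 0.3844

0.3844


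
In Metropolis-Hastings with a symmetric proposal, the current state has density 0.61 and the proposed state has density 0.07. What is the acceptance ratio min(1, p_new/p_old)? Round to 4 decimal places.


Ratio = p_new / p_old = 0.07 / 0.61 = 0.1148
Acceptance = min(1, 0.1148) = 0.1148

0.1148


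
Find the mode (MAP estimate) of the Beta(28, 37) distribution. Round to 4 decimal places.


For Beta(a,b) with a,b > 1:
Mode = (a-1)/(a+b-2) = (28-1)/(65-2)
= 27/63 = 0.4286

0.4286


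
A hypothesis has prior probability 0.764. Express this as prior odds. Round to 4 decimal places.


Odds = P(H) / P(not H) = 0.764 / 0.236
= 3.2373

3.2373


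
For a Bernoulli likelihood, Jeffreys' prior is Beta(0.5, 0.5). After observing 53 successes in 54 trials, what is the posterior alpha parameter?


Jeffreys' prior for Bernoulli is Beta(0.5, 0.5).
Posterior is Beta(0.5 + k, 0.5 + n - k).
Posterior alpha = 0.5 + k = 0.5 + 53 = 53.5

53.5


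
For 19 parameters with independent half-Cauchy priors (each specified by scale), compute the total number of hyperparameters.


A half-Cauchy prior has 1 hyperparameter per parameter.
Total = 19 * 1 = 19

19


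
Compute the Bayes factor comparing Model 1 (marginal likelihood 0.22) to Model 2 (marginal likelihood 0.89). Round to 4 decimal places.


BF12 = marginal likelihood of M1 / marginal likelihood of M2
= 0.22/0.89
= 0.2472

0.2472


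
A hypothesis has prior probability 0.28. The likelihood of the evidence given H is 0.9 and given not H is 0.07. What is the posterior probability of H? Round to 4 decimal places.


Using Bayes' theorem:
P(E) = 0.28 * 0.9 + 0.72 * 0.07
P(E) = 0.3024
P(H|E) = (0.28 * 0.9) / 0.3024 = 0.8333

0.8333


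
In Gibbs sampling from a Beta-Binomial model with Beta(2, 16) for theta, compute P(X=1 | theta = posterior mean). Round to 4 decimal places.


Posterior mean = alpha/(alpha+beta) = 2/18 = 0.1111
P(X=1|theta=mean) = theta = 0.1111

0.1111


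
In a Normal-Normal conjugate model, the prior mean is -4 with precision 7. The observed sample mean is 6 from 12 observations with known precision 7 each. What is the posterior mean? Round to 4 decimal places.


Posterior precision = tau0 + n*tau = 7 + 12*7 = 91
Posterior mean = (tau0*mu0 + n*tau*xbar) / posterior_precision
= (7*-4 + 12*7*6) / 91
= 476 / 91 = 5.2308

5.2308


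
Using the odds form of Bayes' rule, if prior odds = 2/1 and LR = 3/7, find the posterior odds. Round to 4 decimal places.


Bayes' rule in odds form: posterior odds = prior odds * LR
= (2 * 3) / (1 * 7)
= 6/7 = 0.8571

0.8571


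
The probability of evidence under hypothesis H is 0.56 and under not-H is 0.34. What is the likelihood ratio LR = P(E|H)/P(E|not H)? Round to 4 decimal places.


LR = 0.56 / 0.34
= 1.6471

1.6471


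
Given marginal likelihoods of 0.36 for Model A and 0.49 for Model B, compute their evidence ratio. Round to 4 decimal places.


Ratio = ML(A) / ML(B) = 0.36/0.49
= 0.7347

0.7347


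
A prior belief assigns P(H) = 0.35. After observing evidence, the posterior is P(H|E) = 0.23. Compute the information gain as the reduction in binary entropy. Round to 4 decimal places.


H(prior) = -0.35*log2(0.35) - 0.65*log2(0.65)
= 0.9341
H(post) = -0.23*log2(0.23) - 0.77*log2(0.77)
= 0.778
IG = 0.9341 - 0.778 = 0.1561

0.1561


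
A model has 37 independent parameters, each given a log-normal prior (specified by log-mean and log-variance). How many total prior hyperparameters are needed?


Each log-normal prior needs 2 hyperparameters (log-mean and log-variance).
Total = 2 * 37 = 74

74


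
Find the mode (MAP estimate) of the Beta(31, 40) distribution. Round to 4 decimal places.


For Beta(a,b) with a,b > 1:
Mode = (a-1)/(a+b-2) = (31-1)/(71-2)
= 30/69 = 0.4348

0.4348


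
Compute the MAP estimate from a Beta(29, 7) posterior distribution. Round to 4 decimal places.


MAP = mode of Beta distribution
= (alpha - 1)/(alpha + beta - 2)
= (29-1)/(29+7-2)
= 28/34 = 0.8235

0.8235


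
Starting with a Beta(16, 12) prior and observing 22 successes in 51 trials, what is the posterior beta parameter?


Posterior beta = prior beta + failures
Failures = 51 - 22 = 29
beta_post = 12 + 29 = 41

41


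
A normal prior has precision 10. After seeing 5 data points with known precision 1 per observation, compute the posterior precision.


In the conjugate normal model, precisions add:
tau_posterior = tau_prior + n * tau_data
= 10 + 5*1 = 15

15


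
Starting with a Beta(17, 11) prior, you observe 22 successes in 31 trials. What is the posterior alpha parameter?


For a Beta-Binomial conjugate model:
Posterior alpha = prior alpha + number of successes
= 17 + 22 = 39

39


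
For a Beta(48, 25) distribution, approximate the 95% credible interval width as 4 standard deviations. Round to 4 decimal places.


Variance of Beta(a,b) = ab / ((a+b)^2 * (a+b+1))
= 48*25 / ((73)^2 * 74)
= 0.003
SD = sqrt(0.003) = 0.0552
Width = 4 * SD = 0.2207

0.2207


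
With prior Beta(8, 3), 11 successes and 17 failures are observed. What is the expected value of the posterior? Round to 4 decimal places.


Posterior = Beta(19, 20)
E[theta] = alpha/(alpha+beta)
= 19/39 = 0.4872

0.4872


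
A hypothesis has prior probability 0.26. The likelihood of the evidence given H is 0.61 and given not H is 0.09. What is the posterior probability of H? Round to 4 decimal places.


Using Bayes' theorem:
P(E) = 0.26 * 0.61 + 0.74 * 0.09
P(E) = 0.2252
P(H|E) = (0.26 * 0.61) / 0.2252 = 0.7043

0.7043


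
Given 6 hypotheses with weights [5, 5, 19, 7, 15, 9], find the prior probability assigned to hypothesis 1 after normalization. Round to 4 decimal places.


To normalize, divide each weight by the sum of all weights.
Sum = 60
Prior(H1) = 5/60 = 0.0833

0.0833


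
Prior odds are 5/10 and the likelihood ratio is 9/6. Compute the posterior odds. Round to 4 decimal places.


Posterior odds = prior odds * likelihood ratio
= (5/10) * (9/6)
= 45 / 60
= 0.75

0.75


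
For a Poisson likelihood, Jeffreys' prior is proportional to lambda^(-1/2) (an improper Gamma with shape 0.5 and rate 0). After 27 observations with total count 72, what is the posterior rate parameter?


Jeffreys' prior for Poisson is proportional to lambda^(-1/2).
Posterior is Gamma(0.5 + S, 0 + n) = Gamma(0.5 + 72, 27).
Posterior rate = 0 + n = 27

27.0


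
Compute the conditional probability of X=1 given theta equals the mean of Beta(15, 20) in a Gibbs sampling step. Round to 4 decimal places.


Mean of Beta(15, 20) = 0.4286
P(X=1 | theta=0.4286) = 0.4286

0.4286


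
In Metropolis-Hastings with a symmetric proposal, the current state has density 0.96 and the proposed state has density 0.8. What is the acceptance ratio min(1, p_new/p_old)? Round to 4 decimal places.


Ratio = p_new / p_old = 0.8 / 0.96 = 0.8333
Acceptance = min(1, 0.8333) = 0.8333

0.8333


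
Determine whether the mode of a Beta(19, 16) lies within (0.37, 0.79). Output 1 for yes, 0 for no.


First find the mode: (a-1)/(a+b-2) = 0.5455
Is 0.5455 in (0.37, 0.79)? 1

1


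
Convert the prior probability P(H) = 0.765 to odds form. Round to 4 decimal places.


P(not H) = 1 - 0.765 = 0.235
Odds = 0.765 / 0.235 = 3.2553

3.2553


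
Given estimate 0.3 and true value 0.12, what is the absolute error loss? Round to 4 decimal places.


Absolute error = |estimate - true|
= |0.18| = 0.18

0.18


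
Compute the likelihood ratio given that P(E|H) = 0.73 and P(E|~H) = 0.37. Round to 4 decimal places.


LR = P(E|H) / P(E|~H)
= 0.73 / 0.37 = 1.973

1.973


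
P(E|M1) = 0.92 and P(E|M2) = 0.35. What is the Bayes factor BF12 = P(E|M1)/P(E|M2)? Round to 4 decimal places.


Bayes factor BF12 = P(E|M1) / P(E|M2)
= 0.92 / 0.35
= 2.6286

2.6286


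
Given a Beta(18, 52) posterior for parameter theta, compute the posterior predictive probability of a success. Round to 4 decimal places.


For a Beta-Bernoulli model, the predictive probability is the mean:
P(success) = 18/(18+52) = 18/70 = 0.2571

0.2571


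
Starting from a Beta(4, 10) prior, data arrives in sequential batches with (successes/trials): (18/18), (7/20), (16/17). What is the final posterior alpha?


In sequential Bayesian updating, we sum all successes.
Total successes = 41
Final alpha = 4 + 41 = 45

45


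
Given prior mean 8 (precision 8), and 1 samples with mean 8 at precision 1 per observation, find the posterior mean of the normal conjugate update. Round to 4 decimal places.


The posterior mean is a precision-weighted average of prior and data.
Post. prec. = 8 + 1 = 9
Post. mean = (64 + 8)/9 = 72/9 = 8.0

8.0


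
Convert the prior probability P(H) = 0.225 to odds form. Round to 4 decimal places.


P(not H) = 1 - 0.225 = 0.775
Odds = 0.225 / 0.775 = 0.2903

0.2903


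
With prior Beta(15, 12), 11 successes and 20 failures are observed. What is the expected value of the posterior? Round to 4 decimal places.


Posterior = Beta(26, 32)
E[theta] = alpha/(alpha+beta)
= 26/58 = 0.4483

0.4483


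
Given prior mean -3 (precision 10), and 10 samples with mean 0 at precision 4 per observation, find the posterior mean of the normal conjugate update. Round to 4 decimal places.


The posterior mean is a precision-weighted average of prior and data.
Post. prec. = 10 + 40 = 50
Post. mean = (-30 + 0)/50 = -30/50 = -0.6

-0.6


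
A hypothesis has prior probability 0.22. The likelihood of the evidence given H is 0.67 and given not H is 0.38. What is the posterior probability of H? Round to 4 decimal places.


Using Bayes' theorem:
P(E) = 0.22 * 0.67 + 0.78 * 0.38
P(E) = 0.4438
P(H|E) = (0.22 * 0.67) / 0.4438 = 0.3321

0.3321


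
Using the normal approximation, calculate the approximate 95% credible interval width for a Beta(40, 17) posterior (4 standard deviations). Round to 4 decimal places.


Var(Beta) = 40*17/(57^2 * 58) = 0.0036
SD = 0.0601
Width ~ 4*SD = 0.2403

0.2403


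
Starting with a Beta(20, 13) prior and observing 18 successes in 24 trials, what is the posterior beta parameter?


Posterior beta = prior beta + failures
Failures = 24 - 18 = 6
beta_post = 13 + 6 = 19

19


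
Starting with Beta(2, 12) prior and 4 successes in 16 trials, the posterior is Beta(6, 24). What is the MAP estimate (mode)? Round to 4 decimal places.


The mode of Beta(a, b) when a > 1 and b > 1 is (a-1)/(a+b-2)
= (6 - 1) / (6 + 24 - 2)
= 5 / 28
= 0.1786

0.1786


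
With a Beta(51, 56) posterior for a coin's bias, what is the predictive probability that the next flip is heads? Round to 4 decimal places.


The predictive probability equals the posterior mean.
P(next = heads) = alpha / (alpha + beta)
= 51 / 107 = 0.4766

0.4766


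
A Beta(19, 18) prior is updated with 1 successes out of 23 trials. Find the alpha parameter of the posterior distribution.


In the Beta-Binomial conjugate update:
alpha_post = alpha_prior + successes
= 19 + 1
= 20

20


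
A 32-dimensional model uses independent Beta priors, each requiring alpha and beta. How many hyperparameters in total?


Per parameter: 2 (alpha and beta).
Total = 32 * 2 = 64

64


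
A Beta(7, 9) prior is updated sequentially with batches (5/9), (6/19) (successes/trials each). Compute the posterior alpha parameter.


Sequential conjugate updating is equivalent to a single batch update.
Total successes across all batches = 11
alpha_posterior = alpha_prior + total_successes = 7 + 11
= 18

18


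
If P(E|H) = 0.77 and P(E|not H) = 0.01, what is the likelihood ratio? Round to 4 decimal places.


Likelihood ratio = P(E|H) / P(E|not H)
= 0.77 / 0.01
= 77.0

77.0


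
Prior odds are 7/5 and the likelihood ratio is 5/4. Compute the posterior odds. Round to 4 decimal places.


Posterior odds = prior odds * likelihood ratio
= (7/5) * (5/4)
= 35 / 20
= 1.75

1.75


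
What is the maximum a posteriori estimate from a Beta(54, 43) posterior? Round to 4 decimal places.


The MAP estimate equals the mode of the distribution.
Mode of Beta(a,b) = (a-1)/(a+b-2)
= 53/95
= 0.5579

0.5579


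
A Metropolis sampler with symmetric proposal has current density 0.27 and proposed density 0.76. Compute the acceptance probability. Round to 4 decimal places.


For symmetric proposals, acceptance = min(1, pi(x*)/pi(x))
= min(1, 0.76/0.27)
= min(1, 2.8148) = 1.0

1.0


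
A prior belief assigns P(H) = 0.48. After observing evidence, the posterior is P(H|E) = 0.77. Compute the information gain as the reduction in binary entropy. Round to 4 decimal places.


H(prior) = -0.48*log2(0.48) - 0.52*log2(0.52)
= 0.9988
H(post) = -0.77*log2(0.77) - 0.23*log2(0.23)
= 0.778
IG = 0.9988 - 0.778 = 0.2208

0.2208


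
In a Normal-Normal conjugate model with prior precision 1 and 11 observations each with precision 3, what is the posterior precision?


Posterior precision = prior precision + n * observation precision
= 1 + 11 * 3
= 1 + 33 = 34

34


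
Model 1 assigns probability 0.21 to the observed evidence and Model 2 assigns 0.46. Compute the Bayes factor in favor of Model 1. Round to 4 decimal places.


BF = P(data|M1) / P(data|M2)
= 0.21 / 0.46 = 0.4565

0.4565


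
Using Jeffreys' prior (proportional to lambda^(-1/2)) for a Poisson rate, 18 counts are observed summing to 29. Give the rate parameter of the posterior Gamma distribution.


Conjugate update: Gamma(prior_shape + S, prior_rate + n).
Prior shape = 0.5, prior rate = 0.
Posterior rate = 0 + n = 18

18.0


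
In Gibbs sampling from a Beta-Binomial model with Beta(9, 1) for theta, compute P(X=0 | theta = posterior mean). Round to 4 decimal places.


Posterior mean = alpha/(alpha+beta) = 9/10 = 0.9
P(X=0|theta=mean) = 1 - theta = 0.1

0.1


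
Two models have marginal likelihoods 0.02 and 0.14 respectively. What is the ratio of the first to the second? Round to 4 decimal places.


Evidence ratio = 0.02 / 0.14
= 0.1429

0.1429


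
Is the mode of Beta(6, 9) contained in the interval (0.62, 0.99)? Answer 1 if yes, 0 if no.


Mode = (a-1)/(a+b-2) = 5/13 = 0.3846
Interval: (0.62, 0.99)
Contains mode? 0

0


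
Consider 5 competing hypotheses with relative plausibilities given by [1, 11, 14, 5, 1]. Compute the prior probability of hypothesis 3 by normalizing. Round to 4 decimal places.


Sum of weights = 1 + 11 + 14 + 5 + 1 = 32
Normalized prior for H3 = 14 / 32
= 0.4375

0.4375


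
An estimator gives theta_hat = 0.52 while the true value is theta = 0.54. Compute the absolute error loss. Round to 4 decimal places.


The absolute error loss is |theta_hat - theta|
= |0.52 - 0.54|
= 0.02

0.02


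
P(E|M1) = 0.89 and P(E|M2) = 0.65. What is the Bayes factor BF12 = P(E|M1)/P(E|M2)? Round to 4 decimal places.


Bayes factor BF12 = P(E|M1) / P(E|M2)
= 0.89 / 0.65
= 1.3692

1.3692


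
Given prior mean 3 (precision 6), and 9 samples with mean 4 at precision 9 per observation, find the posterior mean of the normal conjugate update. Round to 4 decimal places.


The posterior mean is a precision-weighted average of prior and data.
Post. prec. = 6 + 81 = 87
Post. mean = (18 + 324)/87 = 342/87 = 3.931

3.931


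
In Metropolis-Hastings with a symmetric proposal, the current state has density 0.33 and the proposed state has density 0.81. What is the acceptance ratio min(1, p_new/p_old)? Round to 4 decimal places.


Ratio = p_new / p_old = 0.81 / 0.33 = 2.4545
Acceptance = min(1, 2.4545) = 1.0

1.0


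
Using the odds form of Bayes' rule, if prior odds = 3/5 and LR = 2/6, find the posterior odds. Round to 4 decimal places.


Bayes' rule in odds form: posterior odds = prior odds * LR
= (3 * 2) / (5 * 6)
= 6/30 = 0.2

0.2


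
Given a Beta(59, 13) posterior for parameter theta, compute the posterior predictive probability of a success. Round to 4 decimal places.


For a Beta-Bernoulli model, the predictive probability is the mean:
P(success) = 59/(59+13) = 59/72 = 0.8194

0.8194


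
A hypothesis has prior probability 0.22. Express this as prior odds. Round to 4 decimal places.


Odds = P(H) / P(not H) = 0.22 / 0.78
= 0.2821

0.2821


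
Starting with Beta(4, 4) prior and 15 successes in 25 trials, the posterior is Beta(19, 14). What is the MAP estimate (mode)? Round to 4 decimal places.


The mode of Beta(a, b) when a > 1 and b > 1 is (a-1)/(a+b-2)
= (19 - 1) / (19 + 14 - 2)
= 18 / 31
= 0.5806

0.5806


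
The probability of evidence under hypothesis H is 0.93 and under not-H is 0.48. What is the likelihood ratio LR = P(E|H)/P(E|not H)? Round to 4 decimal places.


LR = 0.93 / 0.48
= 1.9375

1.9375


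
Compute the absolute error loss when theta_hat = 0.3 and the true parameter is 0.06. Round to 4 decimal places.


L = |theta_hat - theta_true|
= |0.3 - 0.06| = 0.24

0.24


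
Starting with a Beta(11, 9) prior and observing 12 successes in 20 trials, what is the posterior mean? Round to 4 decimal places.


Posterior parameters: alpha = 11 + 12 = 23
beta = 9 + 8 = 17
Posterior mean = alpha / (alpha + beta) = 23 / 40
= 0.575

0.575


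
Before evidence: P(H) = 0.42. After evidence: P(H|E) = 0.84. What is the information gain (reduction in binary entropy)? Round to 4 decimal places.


Prior entropy = 0.9815
Posterior entropy = 0.6343
Information gain = 0.9815 - 0.6343 = 0.3471

0.3471


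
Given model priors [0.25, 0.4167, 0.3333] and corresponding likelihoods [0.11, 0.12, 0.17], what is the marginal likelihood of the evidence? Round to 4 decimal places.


P(E) = sum_i P(M_i) P(E|M_i)
= 0.0275 + 0.05 + 0.0567
= 0.1342

0.1342


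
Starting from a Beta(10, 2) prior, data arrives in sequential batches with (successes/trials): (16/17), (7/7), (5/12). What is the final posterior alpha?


In sequential Bayesian updating, we sum all successes.
Total successes = 28
Final alpha = 10 + 28 = 38

38


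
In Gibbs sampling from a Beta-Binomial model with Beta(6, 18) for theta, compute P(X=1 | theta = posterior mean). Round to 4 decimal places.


Posterior mean = alpha/(alpha+beta) = 6/24 = 0.25
P(X=1|theta=mean) = theta = 0.25

0.25


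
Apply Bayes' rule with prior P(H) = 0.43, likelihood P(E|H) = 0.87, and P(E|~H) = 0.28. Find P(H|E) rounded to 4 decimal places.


Step 1: Compute marginal P(E) = P(E|H)P(H) + P(E|~H)P(~H)
= 0.87*0.43 + 0.28*0.57 = 0.5337
Step 2: P(H|E) = P(E|H)P(H)/P(E) = 0.3741/0.5337
= 0.701

0.701


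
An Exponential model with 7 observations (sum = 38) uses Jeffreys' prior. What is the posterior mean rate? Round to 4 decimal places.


Posterior Gamma(7, 38)
E[lambda] = 7/38 = 0.1842

0.1842


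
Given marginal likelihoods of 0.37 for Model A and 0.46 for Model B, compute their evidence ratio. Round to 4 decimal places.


Ratio = ML(A) / ML(B) = 0.37/0.46
= 0.8043

0.8043


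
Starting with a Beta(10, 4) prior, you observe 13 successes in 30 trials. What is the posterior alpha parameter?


For a Beta-Binomial conjugate model:
Posterior alpha = prior alpha + number of successes
= 10 + 13 = 23

23


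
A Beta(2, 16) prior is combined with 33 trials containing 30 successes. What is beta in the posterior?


In conjugate updating:
beta_posterior = beta_prior + (n - k)
= 16 + (33 - 30)
= 16 + 3 = 19

19


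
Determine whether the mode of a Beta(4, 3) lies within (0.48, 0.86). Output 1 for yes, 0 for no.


First find the mode: (a-1)/(a+b-2) = 0.6
Is 0.6 in (0.48, 0.86)? 1

1


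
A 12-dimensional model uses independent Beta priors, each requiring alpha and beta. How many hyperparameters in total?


Per parameter: 2 (alpha and beta).
Total = 12 * 2 = 24

24
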